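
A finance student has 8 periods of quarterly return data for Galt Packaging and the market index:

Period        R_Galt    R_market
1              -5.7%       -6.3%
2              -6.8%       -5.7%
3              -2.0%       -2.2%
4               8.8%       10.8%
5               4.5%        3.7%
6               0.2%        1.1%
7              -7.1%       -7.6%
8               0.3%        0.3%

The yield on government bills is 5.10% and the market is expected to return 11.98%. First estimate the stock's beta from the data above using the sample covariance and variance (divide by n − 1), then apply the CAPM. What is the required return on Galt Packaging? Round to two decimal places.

Mean R_i = (-5.7 − 6.8 − 2.0 + 8.8 + 4.5 + 0.2 − 7.1 + 0.3) / 8 = -0.9750%
Mean R_m = (-6.3 − 5.7 − 2.2 + 10.8 + 3.7 + 1.1 − 7.6 + 0.3) / 8 = -0.7375%
Σ(R_i − R̄_i)(R_m − R̄_m) = 239.2775  ⇒  Cov = 239.2775 / 7 = 34.1825
Σ(R_m − R̄_m)² = 262.0588  ⇒  Var(R_m) = 262.0588 / 7 = 37.4370
β = Cov / Var(R_m) = 34.1825 / 37.4370 = 0.9131
MRP = 11.98% − 5.10% = 6.88%
E(R) = R_f + β × MRP = 5.10% + 0.9131 × 6.88% = 11.38%

11.38%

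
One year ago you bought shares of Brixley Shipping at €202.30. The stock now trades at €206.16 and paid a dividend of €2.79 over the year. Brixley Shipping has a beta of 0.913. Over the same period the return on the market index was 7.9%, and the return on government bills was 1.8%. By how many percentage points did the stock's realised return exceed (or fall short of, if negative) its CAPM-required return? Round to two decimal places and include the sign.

-4.08%

Realised HPR = (P1 + D1 − P0) / P0 = (206.16 + 2.79 − 202.30) / 202.30 = 6.65 / 202.30 = 3.2872%
MRP = 7.9% − 1.8% = 6.10%
CAPM required = R_f + β·MRP = 1.8% + 0.913 × 6.1% = 7.3693%
α = realised − required = 3.2872% − 7.3693% = -4.08%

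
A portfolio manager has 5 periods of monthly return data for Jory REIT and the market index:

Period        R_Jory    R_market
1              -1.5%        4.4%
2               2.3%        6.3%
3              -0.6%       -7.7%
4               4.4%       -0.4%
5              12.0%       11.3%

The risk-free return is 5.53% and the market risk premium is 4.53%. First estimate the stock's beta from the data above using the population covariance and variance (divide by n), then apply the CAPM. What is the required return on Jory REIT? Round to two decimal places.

Mean R_i = (-1.5 + 2.3 − 0.6 + 4.4 + 12.0) / 5 = 3.3200%
Mean R_m = (4.4 + 6.3 − 7.7 − 0.4 + 11.3) / 5 = 2.7800%
Σ(R_i − R̄_i)(R_m − R̄_m) = 100.2020  ⇒  Cov = 100.2020 / 5 = 20.0404
Σ(R_m − R̄_m)² = 207.5480  ⇒  Var(R_m) = 207.5480 / 5 = 41.5096
β = Cov / Var(R_m) = 20.0404 / 41.5096 = 0.4828
E(R) = R_f + β × MRP = 5.53% + 0.4828 × 4.53% = 7.72%

7.72%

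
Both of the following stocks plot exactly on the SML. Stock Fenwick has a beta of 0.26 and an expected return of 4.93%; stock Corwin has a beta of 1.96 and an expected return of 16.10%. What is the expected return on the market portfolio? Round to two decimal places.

9.79%

Both satisfy E(R) = R_f + β·MRP, so the slope of the SML is
MRP = (16.10% − 4.93%) / (1.96 − 0.26) = 11.17% / 1.70 = 6.5706%
R_f = E(R_Fenwick) − β_Fenwick·MRP = 4.93% − 0.26 × 6.5706% = 3.2216%
E(R_m) = R_f + MRP = 3.2216% + 6.5706% = 9.79%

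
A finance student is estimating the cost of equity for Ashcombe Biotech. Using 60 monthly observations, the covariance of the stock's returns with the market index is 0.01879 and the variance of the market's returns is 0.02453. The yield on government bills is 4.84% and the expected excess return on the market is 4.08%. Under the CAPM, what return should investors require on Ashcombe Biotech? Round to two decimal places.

β = Cov(R_i, R_m) / Var(R_m) = 0.01879 / 0.02453 = 0.7660
E(R) = R_f + β × MRP = 4.84% + 0.7660 × 4.08% = 7.97%

7.97%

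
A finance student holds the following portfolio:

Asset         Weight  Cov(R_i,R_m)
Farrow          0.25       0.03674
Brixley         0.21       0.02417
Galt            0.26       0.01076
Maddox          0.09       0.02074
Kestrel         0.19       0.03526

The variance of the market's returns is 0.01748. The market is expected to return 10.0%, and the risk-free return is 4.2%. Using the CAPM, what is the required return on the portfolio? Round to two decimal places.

β_Farrow = 0.03674 / 0.01748 = 2.1018
β_Brixley = 0.02417 / 0.01748 = 1.3827
β_Galt = 0.01076 / 0.01748 = 0.6156
β_Maddox = 0.02074 / 0.01748 = 1.1865
β_Kestrel = 0.03526 / 0.01748 = 2.0172
β_P = Σ w_i β_i = 0.25×2.1018 + 0.21×1.3827 + 0.26×0.6156 + 0.09×1.1865 + 0.19×2.0172 = 1.4659
MRP = 10.0% − 4.2% = 5.80%
E(R_P) = R_f + β_P × MRP = 4.2% + 1.4659 × 5.8% = 12.70%

12.70%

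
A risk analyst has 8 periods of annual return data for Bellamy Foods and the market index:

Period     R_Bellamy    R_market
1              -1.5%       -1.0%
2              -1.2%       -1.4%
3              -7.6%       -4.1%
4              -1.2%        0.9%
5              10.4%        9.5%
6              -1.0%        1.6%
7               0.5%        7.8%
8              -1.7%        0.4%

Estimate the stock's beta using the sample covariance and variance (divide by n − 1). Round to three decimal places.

Mean R_i = (-1.5 − 1.2 − 7.6 − 1.2 + 10.4 − 1.0 + 0.5 − 1.7) / 8 = -0.4125%
Mean R_m = (-1.0 − 1.4 − 4.1 + 0.9 + 9.5 + 1.6 + 7.8 + 0.4) / 8 = 1.7125%
Σ(R_i − R̄_i)(R_m − R̄_m) = 139.3313  ⇒  Cov = 139.3313 / 7 = 19.9045
Σ(R_m − R̄_m)² = 150.9288  ⇒  Var(R_m) = 150.9288 / 7 = 21.5613
β = Cov / Var(R_m) = 19.9045 / 21.5613 = 0.9232

0.923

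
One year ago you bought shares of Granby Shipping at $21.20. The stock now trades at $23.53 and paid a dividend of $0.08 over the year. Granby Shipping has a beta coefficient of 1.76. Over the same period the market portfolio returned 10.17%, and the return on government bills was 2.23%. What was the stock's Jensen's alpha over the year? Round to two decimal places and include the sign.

Realised HPR = (P1 + D1 − P0) / P0 = (23.53 + 0.08 − 21.20) / 21.20 = 2.41 / 21.20 = 11.3679%
MRP = 10.17% − 2.23% = 7.94%
CAPM required = R_f + β·MRP = 2.23% + 1.76 × 7.94% = 16.2044%
α = realised − required = 11.3679% − 16.2044% = -4.84%

-4.84%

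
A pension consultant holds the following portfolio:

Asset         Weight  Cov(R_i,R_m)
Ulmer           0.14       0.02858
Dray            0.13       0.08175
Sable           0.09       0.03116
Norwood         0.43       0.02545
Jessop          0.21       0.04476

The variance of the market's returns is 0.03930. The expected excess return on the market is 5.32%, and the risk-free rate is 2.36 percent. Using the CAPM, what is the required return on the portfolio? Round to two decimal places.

7.47%

β_Ulmer = 0.02858 / 0.03930 = 0.7272
β_Dray = 0.08175 / 0.03930 = 2.0802
β_Sable = 0.03116 / 0.03930 = 0.7929
β_Norwood = 0.02545 / 0.03930 = 0.6476
β_Jessop = 0.04476 / 0.03930 = 1.1389
β_P = Σ w_i β_i = 0.14×0.7272 + 0.13×2.0802 + 0.09×0.7929 + 0.43×0.6476 + 0.21×1.1389 = 0.9612
E(R_P) = R_f + β_P × MRP = 2.36% + 0.9612 × 5.32% = 7.47%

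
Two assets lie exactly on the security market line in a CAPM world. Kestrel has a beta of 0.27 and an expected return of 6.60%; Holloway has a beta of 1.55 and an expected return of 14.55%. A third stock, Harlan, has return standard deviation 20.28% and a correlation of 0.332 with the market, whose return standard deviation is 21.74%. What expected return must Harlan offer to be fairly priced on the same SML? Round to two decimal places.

MRP = (14.55% − 6.60%) / (1.55 − 0.27) = 6.2109%
R_f = 6.60% − 0.27 × 6.2109% = 4.9231%
β_Harlan = ρ·σ_i/σ_m = 0.332 × 20.28 / 21.74 = 0.3097
E(R_Harlan) = R_f + β × MRP = 4.9231% + 0.3097 × 6.2109% = 6.85%

6.85%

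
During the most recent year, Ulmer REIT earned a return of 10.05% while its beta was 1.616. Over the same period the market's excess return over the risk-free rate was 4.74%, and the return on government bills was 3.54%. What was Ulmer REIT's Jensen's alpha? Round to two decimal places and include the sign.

-1.15%

CAPM benchmark = R_f + β(R_m − R_f) = 3.54% + 1.616 × 4.74% = 11.19984%
α = actual − benchmark = 10.05% − 11.19984% = -1.15%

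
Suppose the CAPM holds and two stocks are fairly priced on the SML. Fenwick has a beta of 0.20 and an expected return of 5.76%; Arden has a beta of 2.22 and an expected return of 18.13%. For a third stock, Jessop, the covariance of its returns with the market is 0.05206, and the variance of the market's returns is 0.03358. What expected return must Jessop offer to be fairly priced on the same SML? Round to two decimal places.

14.03%

MRP = (18.13% − 5.76%) / (2.22 − 0.20) = 6.1238%
R_f = 5.76% − 0.20 × 6.1238% = 4.5352%
β_Jessop = Cov / Var(R_m) = 0.05206 / 0.03358 = 1.5503
E(R_Jessop) = R_f + β × MRP = 4.5352% + 1.5503 × 6.1238% = 14.03%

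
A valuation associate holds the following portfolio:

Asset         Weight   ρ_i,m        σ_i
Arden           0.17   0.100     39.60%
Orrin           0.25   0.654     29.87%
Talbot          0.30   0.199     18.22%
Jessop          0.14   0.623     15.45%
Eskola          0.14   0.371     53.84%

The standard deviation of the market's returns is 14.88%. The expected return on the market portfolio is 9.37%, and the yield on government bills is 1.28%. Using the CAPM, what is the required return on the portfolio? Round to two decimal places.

7.15%

β_Arden = 0.100 × 39.60% / 14.88% = 0.2661
β_Orrin = 0.654 × 29.87% / 14.88% = 1.3128
β_Talbot = 0.199 × 18.22% / 14.88% = 0.2437
β_Jessop = 0.623 × 15.45% / 14.88% = 0.6469
β_Eskola = 0.371 × 53.84% / 14.88% = 1.3424
β_P = Σ w_i β_i = 0.17×0.2661 + 0.25×1.3128 + 0.30×0.2437 + 0.14×0.6469 + 0.14×1.3424 = 0.7250
MRP = 9.37% − 1.28% = 8.09%
E(R_P) = R_f + β_P × MRP = 1.28% + 0.7250 × 8.09% = 7.15%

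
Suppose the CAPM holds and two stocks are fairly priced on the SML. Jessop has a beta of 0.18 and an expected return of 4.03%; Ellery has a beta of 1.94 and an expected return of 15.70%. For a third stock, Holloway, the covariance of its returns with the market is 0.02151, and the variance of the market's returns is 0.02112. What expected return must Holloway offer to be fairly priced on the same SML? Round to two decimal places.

9.59%

MRP = (15.70% − 4.03%) / (1.94 − 0.18) = 6.6307%
R_f = 4.03% − 0.18 × 6.6307% = 2.8365%
β_Holloway = Cov / Var(R_m) = 0.02151 / 0.02112 = 1.0185
E(R_Holloway) = R_f + β × MRP = 2.8365% + 1.0185 × 6.6307% = 9.59%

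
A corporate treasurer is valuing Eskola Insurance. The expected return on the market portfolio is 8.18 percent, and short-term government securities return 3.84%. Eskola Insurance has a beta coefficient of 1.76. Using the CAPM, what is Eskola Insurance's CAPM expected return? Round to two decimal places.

11.48%

Market risk premium = E(R_m) − R_f = 8.18% − 3.84% = 4.34%
E(R) = R_f + β × MRP = 3.84% + 1.76 × 4.34% = 11.48%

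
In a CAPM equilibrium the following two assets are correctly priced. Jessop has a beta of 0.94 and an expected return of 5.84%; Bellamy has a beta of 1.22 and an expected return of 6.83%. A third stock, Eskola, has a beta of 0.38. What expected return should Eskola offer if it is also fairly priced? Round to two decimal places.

MRP (SML slope) = (6.83% − 5.84%) / (1.22 − 0.94) = 0.99% / 0.28 = 3.5357%
R_f (intercept) = 5.84% − 0.94 × 3.5357% = 2.5164%
E(R_Eskola) = R_f + β × MRP = 2.5164% + 0.38 × 3.5357% = 3.86%

3.86%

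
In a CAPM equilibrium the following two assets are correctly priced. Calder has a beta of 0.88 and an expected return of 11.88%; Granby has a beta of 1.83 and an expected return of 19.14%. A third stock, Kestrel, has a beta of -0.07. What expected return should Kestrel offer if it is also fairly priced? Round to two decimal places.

MRP (SML slope) = (19.14% − 11.88%) / (1.83 − 0.88) = 7.26% / 0.95 = 7.6421%
R_f (intercept) = 11.88% − 0.88 × 7.6421% = 5.1550%
E(R_Kestrel) = R_f + β × MRP = 5.1550% + -0.07 × 7.6421% = 4.62%

4.62%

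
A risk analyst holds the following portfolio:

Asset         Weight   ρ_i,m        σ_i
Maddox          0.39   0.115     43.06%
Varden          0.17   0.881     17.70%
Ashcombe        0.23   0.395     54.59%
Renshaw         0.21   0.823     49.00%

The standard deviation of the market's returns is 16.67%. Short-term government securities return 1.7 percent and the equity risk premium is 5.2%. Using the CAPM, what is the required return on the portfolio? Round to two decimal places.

β_Maddox = 0.115 × 43.06% / 16.67% = 0.2971
β_Varden = 0.881 × 17.70% / 16.67% = 0.9354
β_Ashcombe = 0.395 × 54.59% / 16.67% = 1.2935
β_Renshaw = 0.823 × 49.00% / 16.67% = 2.4191
β_P = Σ w_i β_i = 0.39×0.2971 + 0.17×0.9354 + 0.23×1.2935 + 0.21×2.4191 = 1.0804
E(R_P) = R_f + β_P × MRP = 1.7% + 1.0804 × 5.2% = 7.32%

7.32%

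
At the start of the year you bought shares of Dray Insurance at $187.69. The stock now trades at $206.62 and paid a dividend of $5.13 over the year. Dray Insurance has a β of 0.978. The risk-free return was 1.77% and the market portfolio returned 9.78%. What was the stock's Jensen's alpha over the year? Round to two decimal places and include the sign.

+3.22%

Realised HPR = (P1 + D1 − P0) / P0 = (206.62 + 5.13 − 187.69) / 187.69 = 24.06 / 187.69 = 12.8190%
MRP = 9.78% − 1.77% = 8.01%
CAPM required = R_f + β·MRP = 1.77% + 0.978 × 8.01% = 9.60378%
α = realised − required = 12.8190% − 9.60378% = +3.22%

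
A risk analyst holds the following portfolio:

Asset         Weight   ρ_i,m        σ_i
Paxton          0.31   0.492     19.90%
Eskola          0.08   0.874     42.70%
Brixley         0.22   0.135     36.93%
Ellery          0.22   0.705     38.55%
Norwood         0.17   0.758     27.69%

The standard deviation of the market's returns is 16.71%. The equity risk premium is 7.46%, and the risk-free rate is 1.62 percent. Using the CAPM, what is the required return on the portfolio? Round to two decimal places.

9.06%

β_Paxton = 0.492 × 19.90% / 16.71% = 0.5859
β_Eskola = 0.874 × 42.70% / 16.71% = 2.2334
β_Brixley = 0.135 × 36.93% / 16.71% = 0.2984
β_Ellery = 0.705 × 38.55% / 16.71% = 1.6264
β_Norwood = 0.758 × 27.69% / 16.71% = 1.2561
β_P = Σ w_i β_i = 0.31×0.5859 + 0.08×2.2334 + 0.22×0.2984 + 0.22×1.6264 + 0.17×1.2561 = 0.9973
E(R_P) = R_f + β_P × MRP = 1.62% + 0.9973 × 7.46% = 9.06%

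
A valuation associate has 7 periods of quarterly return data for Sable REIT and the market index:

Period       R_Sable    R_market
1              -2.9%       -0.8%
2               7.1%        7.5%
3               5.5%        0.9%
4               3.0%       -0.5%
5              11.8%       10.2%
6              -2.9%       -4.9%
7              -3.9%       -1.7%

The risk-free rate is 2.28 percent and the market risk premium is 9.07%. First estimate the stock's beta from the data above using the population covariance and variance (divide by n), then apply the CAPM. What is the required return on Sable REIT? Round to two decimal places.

11.38%

Mean R_i = (-2.9 + 7.1 + 5.5 + 3.0 + 11.8 − 2.9 − 3.9) / 7 = 2.5286%
Mean R_m = (-0.8 + 7.5 + 0.9 − 0.5 + 10.2 − 4.9 − 1.7) / 7 = 1.5286%
Σ(R_i − R̄_i)(R_m − R̄_m) = 173.1643  ⇒  Cov = 173.1643 / 7 = 24.7378
Σ(R_m − R̄_m)² = 172.5343  ⇒  Var(R_m) = 172.5343 / 7 = 24.6478
β = Cov / Var(R_m) = 24.7378 / 24.6478 = 1.0037
E(R) = R_f + β × MRP = 2.28% + 1.0037 × 9.07% = 11.38%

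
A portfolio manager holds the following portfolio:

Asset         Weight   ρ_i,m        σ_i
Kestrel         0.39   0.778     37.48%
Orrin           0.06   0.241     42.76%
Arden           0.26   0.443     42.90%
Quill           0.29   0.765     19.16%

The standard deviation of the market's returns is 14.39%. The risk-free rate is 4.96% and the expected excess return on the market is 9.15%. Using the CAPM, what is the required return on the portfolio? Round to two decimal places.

β_Kestrel = 0.778 × 37.48% / 14.39% = 2.0264
β_Orrin = 0.241 × 42.76% / 14.39% = 0.7161
β_Arden = 0.443 × 42.90% / 14.39% = 1.3207
β_Quill = 0.765 × 19.16% / 14.39% = 1.0186
β_P = Σ w_i β_i = 0.39×2.0264 + 0.06×0.7161 + 0.26×1.3207 + 0.29×1.0186 = 1.4720
E(R_P) = R_f + β_P × MRP = 4.96% + 1.4720 × 9.15% = 18.43%

18.43%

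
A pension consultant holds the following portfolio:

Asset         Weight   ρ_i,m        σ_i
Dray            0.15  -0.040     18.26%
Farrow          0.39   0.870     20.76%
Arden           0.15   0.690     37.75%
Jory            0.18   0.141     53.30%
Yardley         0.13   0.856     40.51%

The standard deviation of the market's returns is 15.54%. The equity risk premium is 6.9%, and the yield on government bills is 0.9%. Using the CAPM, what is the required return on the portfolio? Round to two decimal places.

8.32%

β_Dray = -0.040 × 18.26% / 15.54% = -0.0470
β_Farrow = 0.870 × 20.76% / 15.54% = 1.1622
β_Arden = 0.690 × 37.75% / 15.54% = 1.6762
β_Jory = 0.141 × 53.30% / 15.54% = 0.4836
β_Yardley = 0.856 × 40.51% / 15.54% = 2.2314
β_P = Σ w_i β_i = 0.15×-0.0470 + 0.39×1.1622 + 0.15×1.6762 + 0.18×0.4836 + 0.13×2.2314 = 1.0748
E(R_P) = R_f + β_P × MRP = 0.9% + 1.0748 × 6.9% = 8.32%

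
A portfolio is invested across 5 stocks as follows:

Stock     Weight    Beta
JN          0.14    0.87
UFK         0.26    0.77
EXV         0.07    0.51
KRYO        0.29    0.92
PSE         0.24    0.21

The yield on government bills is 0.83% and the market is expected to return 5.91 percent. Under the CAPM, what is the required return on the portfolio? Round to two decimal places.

β_P = Σ w_i β_i = 0.14×0.87 + 0.26×0.77 + 0.07×0.51 + 0.29×0.92 + 0.24×0.21 = 0.6749
MRP = 5.91% − 0.83% = 5.08%
E(R_P) = R_f + β_P × MRP = 0.83% + 0.6749 × 5.08% = 4.26%

4.26%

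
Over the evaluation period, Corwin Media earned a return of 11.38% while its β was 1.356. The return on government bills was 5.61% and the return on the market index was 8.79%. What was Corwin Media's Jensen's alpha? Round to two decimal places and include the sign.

Market excess return = 8.79% − 5.61% = 3.18%
CAPM benchmark = R_f + β(R_m − R_f) = 5.61% + 1.356 × 3.18% = 9.92208%
α = actual − benchmark = 11.38% − 9.92208% = +1.46%

+1.46%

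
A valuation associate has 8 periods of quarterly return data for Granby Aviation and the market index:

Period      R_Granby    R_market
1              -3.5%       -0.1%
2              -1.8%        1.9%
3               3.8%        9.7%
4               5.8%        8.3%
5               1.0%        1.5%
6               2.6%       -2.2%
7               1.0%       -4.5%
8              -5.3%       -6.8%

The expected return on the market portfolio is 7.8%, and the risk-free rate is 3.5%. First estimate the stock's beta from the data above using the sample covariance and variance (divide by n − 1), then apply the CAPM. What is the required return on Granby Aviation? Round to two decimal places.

Mean R_i = (-3.5 − 1.8 + 3.8 + 5.8 + 1.0 + 2.6 + 1.0 − 5.3) / 8 = 0.4500%
Mean R_m = (-0.1 + 1.9 + 9.7 + 8.3 + 1.5 − 2.2 − 4.5 − 6.8) / 8 = 0.9750%
Σ(R_i − R̄_i)(R_m − R̄_m) = 105.7400  ⇒  Cov = 105.7400 / 7 = 15.1057
Σ(R_m − R̄_m)² = 232.5750  ⇒  Var(R_m) = 232.5750 / 7 = 33.2250
β = Cov / Var(R_m) = 15.1057 / 33.2250 = 0.4546
MRP = 7.8% − 3.5% = 4.30%
E(R) = R_f + β × MRP = 3.5% + 0.4546 × 4.3% = 5.45%

5.45%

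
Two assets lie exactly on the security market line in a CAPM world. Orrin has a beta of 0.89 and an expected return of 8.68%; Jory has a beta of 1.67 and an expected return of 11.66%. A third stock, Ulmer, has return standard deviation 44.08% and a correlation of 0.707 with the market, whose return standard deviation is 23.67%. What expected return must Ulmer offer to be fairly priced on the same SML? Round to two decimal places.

10.31%

MRP = (11.66% − 8.68%) / (1.67 − 0.89) = 3.8205%
R_f = 8.68% − 0.89 × 3.8205% = 5.2798%
β_Ulmer = ρ·σ_i/σ_m = 0.707 × 44.08 / 23.67 = 1.3166
E(R_Ulmer) = R_f + β × MRP = 5.2798% + 1.3166 × 3.8205% = 10.31%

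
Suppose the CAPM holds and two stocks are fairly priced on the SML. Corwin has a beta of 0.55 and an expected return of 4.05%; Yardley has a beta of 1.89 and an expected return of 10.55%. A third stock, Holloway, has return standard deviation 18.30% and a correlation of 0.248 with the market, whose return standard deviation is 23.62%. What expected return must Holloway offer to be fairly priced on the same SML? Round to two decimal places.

MRP = (10.55% − 4.05%) / (1.89 − 0.55) = 4.8507%
R_f = 4.05% − 0.55 × 4.8507% = 1.3821%
β_Holloway = ρ·σ_i/σ_m = 0.248 × 18.30 / 23.62 = 0.1921
E(R_Holloway) = R_f + β × MRP = 1.3821% + 0.1921 × 4.8507% = 2.31%

2.31%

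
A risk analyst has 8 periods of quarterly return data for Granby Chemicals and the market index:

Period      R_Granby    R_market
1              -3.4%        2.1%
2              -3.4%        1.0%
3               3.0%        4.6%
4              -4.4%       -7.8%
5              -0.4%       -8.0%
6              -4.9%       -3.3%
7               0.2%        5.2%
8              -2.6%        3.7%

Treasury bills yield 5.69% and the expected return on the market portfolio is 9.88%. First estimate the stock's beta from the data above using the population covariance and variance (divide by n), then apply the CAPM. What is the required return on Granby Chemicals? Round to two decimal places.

6.59%

Mean R_i = (-3.4 − 3.4 + 3.0 − 4.4 − 0.4 − 4.9 + 0.2 − 2.6) / 8 = -1.9875%
Mean R_m = (2.1 + 1.0 + 4.6 − 7.8 − 8.0 − 3.3 + 5.2 + 3.7) / 8 = -0.3125%
Σ(R_i − R̄_i)(R_m − R̄_m) = 43.4013  ⇒  Cov = 43.4013 / 8 = 5.4252
Σ(R_m − R̄_m)² = 202.2488  ⇒  Var(R_m) = 202.2488 / 8 = 25.2811
β = Cov / Var(R_m) = 5.4252 / 25.2811 = 0.2146
MRP = 9.88% − 5.69% = 4.19%
E(R) = R_f + β × MRP = 5.69% + 0.2146 × 4.19% = 6.59%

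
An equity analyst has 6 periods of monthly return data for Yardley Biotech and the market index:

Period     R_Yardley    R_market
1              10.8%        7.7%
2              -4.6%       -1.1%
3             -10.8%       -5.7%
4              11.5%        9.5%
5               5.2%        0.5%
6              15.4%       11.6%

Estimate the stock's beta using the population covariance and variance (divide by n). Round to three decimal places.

Mean R_i = (10.8 − 4.6 − 10.8 + 11.5 + 5.2 + 15.4) / 6 = 4.5833%
Mean R_m = (7.7 − 1.1 − 5.7 + 9.5 + 0.5 + 11.6) / 6 = 3.7500%
Σ(R_i − R̄_i)(R_m − R̄_m) = 337.1450  ⇒  Cov = 337.1450 / 6 = 56.1908
Σ(R_m − R̄_m)² = 233.6750  ⇒  Var(R_m) = 233.6750 / 6 = 38.9458
β = Cov / Var(R_m) = 56.1908 / 38.9458 = 1.4428

1.443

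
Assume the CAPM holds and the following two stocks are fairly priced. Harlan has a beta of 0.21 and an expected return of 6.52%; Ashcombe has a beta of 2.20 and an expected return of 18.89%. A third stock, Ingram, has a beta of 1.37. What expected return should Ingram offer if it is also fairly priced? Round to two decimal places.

13.73%

MRP (SML slope) = (18.89% − 6.52%) / (2.20 − 0.21) = 12.37% / 1.99 = 6.2161%
R_f (intercept) = 6.52% − 0.21 × 6.2161% = 5.2146%
E(R_Ingram) = R_f + β × MRP = 5.2146% + 1.37 × 6.2161% = 13.73%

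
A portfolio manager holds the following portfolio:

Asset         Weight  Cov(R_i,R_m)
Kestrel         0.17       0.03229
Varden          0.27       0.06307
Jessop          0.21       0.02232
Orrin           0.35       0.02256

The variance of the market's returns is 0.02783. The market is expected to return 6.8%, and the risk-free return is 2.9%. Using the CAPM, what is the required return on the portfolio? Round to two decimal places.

7.82%

β_Kestrel = 0.03229 / 0.02783 = 1.1603
β_Varden = 0.06307 / 0.02783 = 2.2663
β_Jessop = 0.02232 / 0.02783 = 0.8020
β_Orrin = 0.02256 / 0.02783 = 0.8106
β_P = Σ w_i β_i = 0.17×1.1603 + 0.27×2.2663 + 0.21×0.8020 + 0.35×0.8106 = 1.2613
MRP = 6.8% − 2.9% = 3.90%
E(R_P) = R_f + β_P × MRP = 2.9% + 1.2613 × 3.9% = 7.82%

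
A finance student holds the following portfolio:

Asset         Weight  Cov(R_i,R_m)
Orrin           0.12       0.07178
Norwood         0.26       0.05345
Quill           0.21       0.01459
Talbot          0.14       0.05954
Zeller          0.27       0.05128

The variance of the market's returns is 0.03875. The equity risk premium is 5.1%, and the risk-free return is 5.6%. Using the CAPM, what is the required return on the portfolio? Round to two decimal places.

11.89%

β_Orrin = 0.07178 / 0.03875 = 1.8524
β_Norwood = 0.05345 / 0.03875 = 1.3794
β_Quill = 0.01459 / 0.03875 = 0.3765
β_Talbot = 0.05954 / 0.03875 = 1.5365
β_Zeller = 0.05128 / 0.03875 = 1.3234
β_P = Σ w_i β_i = 0.12×1.8524 + 0.26×1.3794 + 0.21×0.3765 + 0.14×1.5365 + 0.27×1.3234 = 1.2324
E(R_P) = R_f + β_P × MRP = 5.6% + 1.2324 × 5.1% = 11.89%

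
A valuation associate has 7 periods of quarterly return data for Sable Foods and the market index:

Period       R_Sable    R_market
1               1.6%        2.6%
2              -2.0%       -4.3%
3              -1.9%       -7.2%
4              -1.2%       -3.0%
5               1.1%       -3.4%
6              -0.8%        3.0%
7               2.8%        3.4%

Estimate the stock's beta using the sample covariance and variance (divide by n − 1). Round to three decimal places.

Mean R_i = (1.6 − 2.0 − 1.9 − 1.2 + 1.1 − 0.8 + 2.8) / 7 = -0.0571%
Mean R_m = (2.6 − 4.3 − 7.2 − 3.0 − 3.4 + 3.0 + 3.4) / 7 = -1.2714%
Σ(R_i − R̄_i)(R_m − R̄_m) = 32.9114  ⇒  Cov = 32.9114 / 6 = 5.4852
Σ(R_m − R̄_m)² = 106.8943  ⇒  Var(R_m) = 106.8943 / 6 = 17.8157
β = Cov / Var(R_m) = 5.4852 / 17.8157 = 0.3079

0.308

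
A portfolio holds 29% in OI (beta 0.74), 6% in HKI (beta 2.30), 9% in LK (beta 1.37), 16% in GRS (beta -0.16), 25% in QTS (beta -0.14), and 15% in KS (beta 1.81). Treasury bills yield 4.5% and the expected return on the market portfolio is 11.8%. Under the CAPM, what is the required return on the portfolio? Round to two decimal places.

9.51%

β_P = Σ w_i β_i = 0.29×0.74 + 0.06×2.30 + 0.09×1.37 + 0.16×-0.16 + 0.25×-0.14 + 0.15×1.81 = 0.6868
MRP = 11.8% − 4.5% = 7.30%
E(R_P) = R_f + β_P × MRP = 4.5% + 0.6868 × 7.3% = 9.51%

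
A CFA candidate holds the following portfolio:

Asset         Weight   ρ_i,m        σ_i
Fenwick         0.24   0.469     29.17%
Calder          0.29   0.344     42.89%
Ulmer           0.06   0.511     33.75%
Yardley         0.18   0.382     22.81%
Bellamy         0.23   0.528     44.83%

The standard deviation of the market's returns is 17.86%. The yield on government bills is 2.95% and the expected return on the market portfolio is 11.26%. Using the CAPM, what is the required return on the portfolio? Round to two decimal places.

β_Fenwick = 0.469 × 29.17% / 17.86% = 0.7660
β_Calder = 0.344 × 42.89% / 17.86% = 0.8261
β_Ulmer = 0.511 × 33.75% / 17.86% = 0.9656
β_Yardley = 0.382 × 22.81% / 17.86% = 0.4879
β_Bellamy = 0.528 × 44.83% / 17.86% = 1.3253
β_P = Σ w_i β_i = 0.24×0.7660 + 0.29×0.8261 + 0.06×0.9656 + 0.18×0.4879 + 0.23×1.3253 = 0.8740
MRP = 11.26% − 2.95% = 8.31%
E(R_P) = R_f + β_P × MRP = 2.95% + 0.8740 × 8.31% = 10.21%

10.21%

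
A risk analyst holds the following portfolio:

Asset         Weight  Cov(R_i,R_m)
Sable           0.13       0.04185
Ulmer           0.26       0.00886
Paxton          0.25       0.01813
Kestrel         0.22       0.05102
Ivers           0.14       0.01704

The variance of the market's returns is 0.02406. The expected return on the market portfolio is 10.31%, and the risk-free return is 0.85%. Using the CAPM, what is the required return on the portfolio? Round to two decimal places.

11.03%

β_Sable = 0.04185 / 0.02406 = 1.7394
β_Ulmer = 0.00886 / 0.02406 = 0.3682
β_Paxton = 0.01813 / 0.02406 = 0.7535
β_Kestrel = 0.05102 / 0.02406 = 2.1205
β_Ivers = 0.01704 / 0.02406 = 0.7082
β_P = Σ w_i β_i = 0.13×1.7394 + 0.26×0.3682 + 0.25×0.7535 + 0.22×2.1205 + 0.14×0.7082 = 1.0759
MRP = 10.31% − 0.85% = 9.46%
E(R_P) = R_f + β_P × MRP = 0.85% + 1.0759 × 9.46% = 11.03%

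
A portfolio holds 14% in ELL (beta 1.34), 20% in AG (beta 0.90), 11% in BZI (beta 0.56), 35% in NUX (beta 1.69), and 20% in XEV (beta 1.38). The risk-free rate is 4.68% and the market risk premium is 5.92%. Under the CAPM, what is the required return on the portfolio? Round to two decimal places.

β_P = Σ w_i β_i = 0.14×1.34 + 0.20×0.90 + 0.11×0.56 + 0.35×1.69 + 0.20×1.38 = 1.2967
E(R_P) = R_f + β_P × MRP = 4.68% + 1.2967 × 5.92% = 12.36%

12.36%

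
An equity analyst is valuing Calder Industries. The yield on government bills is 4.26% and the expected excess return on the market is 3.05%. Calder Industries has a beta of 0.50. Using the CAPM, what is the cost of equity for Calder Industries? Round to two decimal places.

E(R) = R_f + β × MRP = 4.26% + 0.50 × 3.05% = 5.79%

5.79%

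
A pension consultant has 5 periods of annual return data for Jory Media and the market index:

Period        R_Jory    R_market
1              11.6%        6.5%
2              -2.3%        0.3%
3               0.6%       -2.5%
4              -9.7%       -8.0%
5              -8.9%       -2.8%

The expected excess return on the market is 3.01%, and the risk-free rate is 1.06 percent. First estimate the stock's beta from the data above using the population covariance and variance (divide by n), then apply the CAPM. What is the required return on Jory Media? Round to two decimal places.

5.48%

Mean R_i = (11.6 − 2.3 + 0.6 − 9.7 − 8.9) / 5 = -1.7400%
Mean R_m = (6.5 + 0.3 − 2.5 − 8.0 − 2.8) / 5 = -1.3000%
Σ(R_i − R̄_i)(R_m − R̄_m) = 164.4200  ⇒  Cov = 164.4200 / 5 = 32.8840
Σ(R_m − R̄_m)² = 111.9800  ⇒  Var(R_m) = 111.9800 / 5 = 22.3960
β = Cov / Var(R_m) = 32.8840 / 22.3960 = 1.4683
E(R) = R_f + β × MRP = 1.06% + 1.4683 × 3.01% = 5.48%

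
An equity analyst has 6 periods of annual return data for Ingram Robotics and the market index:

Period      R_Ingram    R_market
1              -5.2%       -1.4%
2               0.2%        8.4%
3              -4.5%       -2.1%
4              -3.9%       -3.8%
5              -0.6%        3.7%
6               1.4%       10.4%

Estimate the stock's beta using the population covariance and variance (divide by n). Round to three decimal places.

Mean R_i = (-5.2 + 0.2 − 4.5 − 3.9 − 0.6 + 1.4) / 6 = -2.1000%
Mean R_m = (-1.4 + 8.4 − 2.1 − 3.8 + 3.7 + 10.4) / 6 = 2.5333%
Σ(R_i − R̄_i)(R_m − R̄_m) = 77.4900  ⇒  Cov = 77.4900 / 6 = 12.9150
Σ(R_m − R̄_m)² = 174.7133  ⇒  Var(R_m) = 174.7133 / 6 = 29.1189
β = Cov / Var(R_m) = 12.9150 / 29.1189 = 0.4435

0.444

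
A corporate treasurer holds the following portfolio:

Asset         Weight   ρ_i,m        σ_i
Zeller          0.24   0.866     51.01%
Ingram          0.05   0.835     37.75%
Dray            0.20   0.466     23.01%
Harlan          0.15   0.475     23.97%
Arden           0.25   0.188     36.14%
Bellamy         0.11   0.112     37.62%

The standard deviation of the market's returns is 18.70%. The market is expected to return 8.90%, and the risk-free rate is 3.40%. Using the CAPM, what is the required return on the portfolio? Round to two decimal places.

β_Zeller = 0.866 × 51.01% / 18.70% = 2.3623
β_Ingram = 0.835 × 37.75% / 18.70% = 1.6856
β_Dray = 0.466 × 23.01% / 18.70% = 0.5734
β_Harlan = 0.475 × 23.97% / 18.70% = 0.6089
β_Arden = 0.188 × 36.14% / 18.70% = 0.3633
β_Bellamy = 0.112 × 37.62% / 18.70% = 0.2253
β_P = Σ w_i β_i = 0.24×2.3623 + 0.05×1.6856 + 0.20×0.5734 + 0.15×0.6089 + 0.25×0.3633 + 0.11×0.2253 = 0.9729
MRP = 8.90% − 3.40% = 5.50%
E(R_P) = R_f + β_P × MRP = 3.40% + 0.9729 × 5.50% = 8.75%

8.75%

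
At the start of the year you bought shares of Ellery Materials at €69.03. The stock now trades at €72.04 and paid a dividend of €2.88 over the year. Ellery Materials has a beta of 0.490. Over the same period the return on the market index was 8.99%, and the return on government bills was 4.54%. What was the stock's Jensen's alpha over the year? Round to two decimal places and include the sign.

+1.81%

Realised HPR = (P1 + D1 − P0) / P0 = (72.04 + 2.88 − 69.03) / 69.03 = 5.89 / 69.03 = 8.5325%
MRP = 8.99% − 4.54% = 4.45%
CAPM required = R_f + β·MRP = 4.54% + 0.490 × 4.45% = 6.72050%
α = realised − required = 8.5325% − 6.72050% = +1.81%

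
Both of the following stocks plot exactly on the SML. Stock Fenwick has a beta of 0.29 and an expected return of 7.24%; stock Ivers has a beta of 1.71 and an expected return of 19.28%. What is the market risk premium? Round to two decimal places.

8.48%

Both satisfy E(R) = R_f + β·MRP, so the slope of the SML is
MRP = (19.28% − 7.24%) / (1.71 − 0.29) = 12.04% / 1.42 = 8.4789%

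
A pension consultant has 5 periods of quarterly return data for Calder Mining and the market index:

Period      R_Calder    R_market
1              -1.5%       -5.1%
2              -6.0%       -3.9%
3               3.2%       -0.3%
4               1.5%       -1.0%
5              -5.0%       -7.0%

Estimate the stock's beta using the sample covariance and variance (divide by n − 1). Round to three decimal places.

1.164

Mean R_i = (-1.5 − 6.0 + 3.2 + 1.5 − 5.0) / 5 = -1.5600%
Mean R_m = (-5.1 − 3.9 − 0.3 − 1.0 − 7.0) / 5 = -3.4600%
Σ(R_i − R̄_i)(R_m − R̄_m) = 36.6020  ⇒  Cov = 36.6020 / 4 = 9.1505
Σ(R_m − R̄_m)² = 31.4520  ⇒  Var(R_m) = 31.4520 / 4 = 7.8630
β = Cov / Var(R_m) = 9.1505 / 7.8630 = 1.1637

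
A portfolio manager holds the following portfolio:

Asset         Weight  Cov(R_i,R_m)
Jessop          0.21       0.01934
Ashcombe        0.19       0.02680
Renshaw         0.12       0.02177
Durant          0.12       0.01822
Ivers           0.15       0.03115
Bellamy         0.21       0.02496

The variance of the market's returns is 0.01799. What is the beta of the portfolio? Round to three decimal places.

β_Jessop = 0.01934 / 0.01799 = 1.0750
β_Ashcombe = 0.02680 / 0.01799 = 1.4897
β_Renshaw = 0.02177 / 0.01799 = 1.2101
β_Durant = 0.01822 / 0.01799 = 1.0128
β_Ivers = 0.03115 / 0.01799 = 1.7315
β_Bellamy = 0.02496 / 0.01799 = 1.3874
β_P = Σ w_i β_i = 0.21×1.0750 + 0.19×1.4897 + 0.12×1.2101 + 0.12×1.0128 + 0.15×1.7315 + 0.21×1.3874 = 1.3266

1.327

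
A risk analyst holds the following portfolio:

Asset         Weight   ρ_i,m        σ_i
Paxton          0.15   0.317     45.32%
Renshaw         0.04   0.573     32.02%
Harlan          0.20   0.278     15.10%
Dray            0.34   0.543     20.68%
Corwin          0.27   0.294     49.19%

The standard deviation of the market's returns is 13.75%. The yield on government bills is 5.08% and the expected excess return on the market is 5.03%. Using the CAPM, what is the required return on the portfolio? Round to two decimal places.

β_Paxton = 0.317 × 45.32% / 13.75% = 1.0448
β_Renshaw = 0.573 × 32.02% / 13.75% = 1.3344
β_Harlan = 0.278 × 15.10% / 13.75% = 0.3053
β_Dray = 0.543 × 20.68% / 13.75% = 0.8167
β_Corwin = 0.294 × 49.19% / 13.75% = 1.0518
β_P = Σ w_i β_i = 0.15×1.0448 + 0.04×1.3344 + 0.20×0.3053 + 0.34×0.8167 + 0.27×1.0518 = 0.8328
E(R_P) = R_f + β_P × MRP = 5.08% + 0.8328 × 5.03% = 9.27%

9.27%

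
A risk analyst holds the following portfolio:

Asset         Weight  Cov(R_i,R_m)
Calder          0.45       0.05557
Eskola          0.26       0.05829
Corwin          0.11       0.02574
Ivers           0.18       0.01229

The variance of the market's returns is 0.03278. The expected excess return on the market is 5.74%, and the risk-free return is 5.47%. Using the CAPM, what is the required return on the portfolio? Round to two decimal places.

13.39%

β_Calder = 0.05557 / 0.03278 = 1.6952
β_Eskola = 0.05829 / 0.03278 = 1.7782
β_Corwin = 0.02574 / 0.03278 = 0.7852
β_Ivers = 0.01229 / 0.03278 = 0.3749
β_P = Σ w_i β_i = 0.45×1.6952 + 0.26×1.7782 + 0.11×0.7852 + 0.18×0.3749 = 1.3790
E(R_P) = R_f + β_P × MRP = 5.47% + 1.3790 × 5.74% = 13.39%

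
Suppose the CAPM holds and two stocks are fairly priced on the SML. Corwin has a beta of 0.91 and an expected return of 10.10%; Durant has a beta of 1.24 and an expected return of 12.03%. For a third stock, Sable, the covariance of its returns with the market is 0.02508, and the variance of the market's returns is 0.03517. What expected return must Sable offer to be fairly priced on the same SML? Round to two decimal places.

MRP = (12.03% − 10.10%) / (1.24 − 0.91) = 5.8485%
R_f = 10.10% − 0.91 × 5.8485% = 4.7779%
β_Sable = Cov / Var(R_m) = 0.02508 / 0.03517 = 0.7131
E(R_Sable) = R_f + β × MRP = 4.7779% + 0.7131 × 5.8485% = 8.95%

8.95%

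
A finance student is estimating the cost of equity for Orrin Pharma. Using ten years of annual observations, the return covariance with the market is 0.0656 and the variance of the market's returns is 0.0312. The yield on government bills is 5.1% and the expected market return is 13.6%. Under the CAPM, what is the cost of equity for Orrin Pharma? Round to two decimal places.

22.97%

β = Cov(R_i, R_m) / Var(R_m) = 0.0656 / 0.0312 = 2.1026
MRP = 13.6% − 5.1% = 8.50%
E(R) = R_f + β × MRP = 5.1% + 2.1026 × 8.5% = 22.97%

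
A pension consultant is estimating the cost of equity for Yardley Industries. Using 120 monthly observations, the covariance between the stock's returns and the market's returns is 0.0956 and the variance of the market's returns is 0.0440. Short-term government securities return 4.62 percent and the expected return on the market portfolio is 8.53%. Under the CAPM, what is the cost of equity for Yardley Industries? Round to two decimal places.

β = Cov(R_i, R_m) / Var(R_m) = 0.0956 / 0.0440 = 2.1727
MRP = 8.53% − 4.62% = 3.91%
E(R) = R_f + β × MRP = 4.62% + 2.1727 × 3.91% = 13.12%

13.12%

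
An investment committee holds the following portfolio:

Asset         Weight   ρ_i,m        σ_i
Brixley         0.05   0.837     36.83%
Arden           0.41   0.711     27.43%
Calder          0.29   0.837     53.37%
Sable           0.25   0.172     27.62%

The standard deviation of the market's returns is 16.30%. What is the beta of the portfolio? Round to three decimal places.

β_Brixley = 0.837 × 36.83% / 16.30% = 1.8912
β_Arden = 0.711 × 27.43% / 16.30% = 1.1965
β_Calder = 0.837 × 53.37% / 16.30% = 2.7405
β_Sable = 0.172 × 27.62% / 16.30% = 0.2915
β_P = Σ w_i β_i = 0.05×1.8912 + 0.41×1.1965 + 0.29×2.7405 + 0.25×0.2915 = 1.4527

1.453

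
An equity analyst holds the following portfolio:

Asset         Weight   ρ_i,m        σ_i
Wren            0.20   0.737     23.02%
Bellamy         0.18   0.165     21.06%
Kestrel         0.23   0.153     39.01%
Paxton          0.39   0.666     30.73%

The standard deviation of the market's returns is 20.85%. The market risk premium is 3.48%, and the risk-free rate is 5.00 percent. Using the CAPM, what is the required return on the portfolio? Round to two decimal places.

7.23%

β_Wren = 0.737 × 23.02% / 20.85% = 0.8137
β_Bellamy = 0.165 × 21.06% / 20.85% = 0.1667
β_Kestrel = 0.153 × 39.01% / 20.85% = 0.2863
β_Paxton = 0.666 × 30.73% / 20.85% = 0.9816
β_P = Σ w_i β_i = 0.20×0.8137 + 0.18×0.1667 + 0.23×0.2863 + 0.39×0.9816 = 0.6414
E(R_P) = R_f + β_P × MRP = 5.00% + 0.6414 × 3.48% = 7.23%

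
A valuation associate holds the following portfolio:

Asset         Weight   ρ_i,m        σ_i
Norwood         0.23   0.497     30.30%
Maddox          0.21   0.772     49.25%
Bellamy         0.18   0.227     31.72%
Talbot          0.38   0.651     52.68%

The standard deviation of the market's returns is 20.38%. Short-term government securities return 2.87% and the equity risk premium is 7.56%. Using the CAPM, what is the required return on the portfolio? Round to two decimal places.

β_Norwood = 0.497 × 30.30% / 20.38% = 0.7389
β_Maddox = 0.772 × 49.25% / 20.38% = 1.8656
β_Bellamy = 0.227 × 31.72% / 20.38% = 0.3533
β_Talbot = 0.651 × 52.68% / 20.38% = 1.6828
β_P = Σ w_i β_i = 0.23×0.7389 + 0.21×1.8656 + 0.18×0.3533 + 0.38×1.6828 = 1.2648
E(R_P) = R_f + β_P × MRP = 2.87% + 1.2648 × 7.56% = 12.43%

12.43%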